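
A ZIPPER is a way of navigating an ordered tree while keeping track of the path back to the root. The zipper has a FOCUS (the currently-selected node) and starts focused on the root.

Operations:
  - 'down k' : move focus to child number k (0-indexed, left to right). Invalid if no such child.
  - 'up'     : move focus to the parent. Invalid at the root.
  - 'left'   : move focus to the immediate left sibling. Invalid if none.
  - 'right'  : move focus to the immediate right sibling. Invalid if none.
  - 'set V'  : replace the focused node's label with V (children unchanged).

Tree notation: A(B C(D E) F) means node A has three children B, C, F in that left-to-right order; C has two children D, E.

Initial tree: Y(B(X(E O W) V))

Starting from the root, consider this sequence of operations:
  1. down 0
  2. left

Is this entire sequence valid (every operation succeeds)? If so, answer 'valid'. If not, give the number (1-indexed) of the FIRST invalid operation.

Answer: 2

Derivation:
Step 1 (down 0): focus=B path=0 depth=1 children=['X', 'V'] left=[] right=[] parent=Y
Step 2 (left): INVALID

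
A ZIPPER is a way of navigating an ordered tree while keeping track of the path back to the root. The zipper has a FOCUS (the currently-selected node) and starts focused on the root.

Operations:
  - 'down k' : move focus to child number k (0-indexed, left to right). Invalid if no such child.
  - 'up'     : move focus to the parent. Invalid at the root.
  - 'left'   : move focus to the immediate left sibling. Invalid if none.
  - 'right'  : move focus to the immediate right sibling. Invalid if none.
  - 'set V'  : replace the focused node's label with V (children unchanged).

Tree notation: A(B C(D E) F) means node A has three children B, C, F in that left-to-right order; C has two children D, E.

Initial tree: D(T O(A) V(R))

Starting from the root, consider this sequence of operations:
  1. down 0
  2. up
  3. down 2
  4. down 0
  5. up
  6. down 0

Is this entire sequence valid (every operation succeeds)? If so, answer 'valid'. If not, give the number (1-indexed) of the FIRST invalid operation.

Answer: valid

Derivation:
Step 1 (down 0): focus=T path=0 depth=1 children=[] left=[] right=['O', 'V'] parent=D
Step 2 (up): focus=D path=root depth=0 children=['T', 'O', 'V'] (at root)
Step 3 (down 2): focus=V path=2 depth=1 children=['R'] left=['T', 'O'] right=[] parent=D
Step 4 (down 0): focus=R path=2/0 depth=2 children=[] left=[] right=[] parent=V
Step 5 (up): focus=V path=2 depth=1 children=['R'] left=['T', 'O'] right=[] parent=D
Step 6 (down 0): focus=R path=2/0 depth=2 children=[] left=[] right=[] parent=V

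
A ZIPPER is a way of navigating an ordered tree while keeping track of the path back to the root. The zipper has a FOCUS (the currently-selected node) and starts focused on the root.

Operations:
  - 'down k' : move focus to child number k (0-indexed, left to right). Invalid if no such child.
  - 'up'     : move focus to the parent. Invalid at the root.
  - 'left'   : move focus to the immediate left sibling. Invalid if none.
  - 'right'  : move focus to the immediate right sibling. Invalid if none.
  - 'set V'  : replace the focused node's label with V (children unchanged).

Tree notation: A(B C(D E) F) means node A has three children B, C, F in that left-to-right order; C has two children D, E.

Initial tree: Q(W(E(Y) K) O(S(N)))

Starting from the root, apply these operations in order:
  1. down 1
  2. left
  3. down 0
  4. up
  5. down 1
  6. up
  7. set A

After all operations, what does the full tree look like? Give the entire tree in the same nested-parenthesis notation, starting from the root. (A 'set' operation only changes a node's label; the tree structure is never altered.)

Answer: Q(A(E(Y) K) O(S(N)))

Derivation:
Step 1 (down 1): focus=O path=1 depth=1 children=['S'] left=['W'] right=[] parent=Q
Step 2 (left): focus=W path=0 depth=1 children=['E', 'K'] left=[] right=['O'] parent=Q
Step 3 (down 0): focus=E path=0/0 depth=2 children=['Y'] left=[] right=['K'] parent=W
Step 4 (up): focus=W path=0 depth=1 children=['E', 'K'] left=[] right=['O'] parent=Q
Step 5 (down 1): focus=K path=0/1 depth=2 children=[] left=['E'] right=[] parent=W
Step 6 (up): focus=W path=0 depth=1 children=['E', 'K'] left=[] right=['O'] parent=Q
Step 7 (set A): focus=A path=0 depth=1 children=['E', 'K'] left=[] right=['O'] parent=Q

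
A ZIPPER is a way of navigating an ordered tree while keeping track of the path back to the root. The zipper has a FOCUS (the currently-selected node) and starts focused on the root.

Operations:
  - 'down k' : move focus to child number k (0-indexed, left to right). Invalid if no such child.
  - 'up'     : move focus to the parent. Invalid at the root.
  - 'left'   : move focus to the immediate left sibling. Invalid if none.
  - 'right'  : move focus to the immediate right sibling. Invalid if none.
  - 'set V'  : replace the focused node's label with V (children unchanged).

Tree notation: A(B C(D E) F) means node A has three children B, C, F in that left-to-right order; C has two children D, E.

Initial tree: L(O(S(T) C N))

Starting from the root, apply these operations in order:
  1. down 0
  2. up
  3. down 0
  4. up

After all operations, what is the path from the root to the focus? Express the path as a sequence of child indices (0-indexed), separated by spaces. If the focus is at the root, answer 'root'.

Step 1 (down 0): focus=O path=0 depth=1 children=['S', 'C', 'N'] left=[] right=[] parent=L
Step 2 (up): focus=L path=root depth=0 children=['O'] (at root)
Step 3 (down 0): focus=O path=0 depth=1 children=['S', 'C', 'N'] left=[] right=[] parent=L
Step 4 (up): focus=L path=root depth=0 children=['O'] (at root)

Answer: root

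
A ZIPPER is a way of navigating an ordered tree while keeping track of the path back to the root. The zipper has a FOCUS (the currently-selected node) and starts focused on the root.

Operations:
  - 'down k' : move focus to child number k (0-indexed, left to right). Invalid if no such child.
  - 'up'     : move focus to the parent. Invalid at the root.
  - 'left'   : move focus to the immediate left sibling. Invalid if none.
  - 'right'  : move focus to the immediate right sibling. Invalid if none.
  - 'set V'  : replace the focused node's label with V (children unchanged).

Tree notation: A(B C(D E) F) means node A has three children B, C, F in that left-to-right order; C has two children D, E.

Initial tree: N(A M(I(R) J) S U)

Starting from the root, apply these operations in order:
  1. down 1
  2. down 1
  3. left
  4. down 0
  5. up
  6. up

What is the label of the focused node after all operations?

Answer: M

Derivation:
Step 1 (down 1): focus=M path=1 depth=1 children=['I', 'J'] left=['A'] right=['S', 'U'] parent=N
Step 2 (down 1): focus=J path=1/1 depth=2 children=[] left=['I'] right=[] parent=M
Step 3 (left): focus=I path=1/0 depth=2 children=['R'] left=[] right=['J'] parent=M
Step 4 (down 0): focus=R path=1/0/0 depth=3 children=[] left=[] right=[] parent=I
Step 5 (up): focus=I path=1/0 depth=2 children=['R'] left=[] right=['J'] parent=M
Step 6 (up): focus=M path=1 depth=1 children=['I', 'J'] left=['A'] right=['S', 'U'] parent=N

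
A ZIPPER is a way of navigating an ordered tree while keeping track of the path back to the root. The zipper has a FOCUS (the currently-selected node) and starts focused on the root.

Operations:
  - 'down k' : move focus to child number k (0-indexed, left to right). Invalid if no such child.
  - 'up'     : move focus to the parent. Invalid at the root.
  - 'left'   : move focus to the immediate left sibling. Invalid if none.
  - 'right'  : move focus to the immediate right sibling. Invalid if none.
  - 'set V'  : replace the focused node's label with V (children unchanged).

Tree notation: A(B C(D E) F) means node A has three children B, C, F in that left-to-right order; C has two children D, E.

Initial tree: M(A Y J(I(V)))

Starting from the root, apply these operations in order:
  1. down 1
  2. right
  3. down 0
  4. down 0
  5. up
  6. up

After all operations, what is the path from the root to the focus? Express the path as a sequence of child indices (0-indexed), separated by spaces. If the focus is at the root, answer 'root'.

Answer: 2

Derivation:
Step 1 (down 1): focus=Y path=1 depth=1 children=[] left=['A'] right=['J'] parent=M
Step 2 (right): focus=J path=2 depth=1 children=['I'] left=['A', 'Y'] right=[] parent=M
Step 3 (down 0): focus=I path=2/0 depth=2 children=['V'] left=[] right=[] parent=J
Step 4 (down 0): focus=V path=2/0/0 depth=3 children=[] left=[] right=[] parent=I
Step 5 (up): focus=I path=2/0 depth=2 children=['V'] left=[] right=[] parent=J
Step 6 (up): focus=J path=2 depth=1 children=['I'] left=['A', 'Y'] right=[] parent=M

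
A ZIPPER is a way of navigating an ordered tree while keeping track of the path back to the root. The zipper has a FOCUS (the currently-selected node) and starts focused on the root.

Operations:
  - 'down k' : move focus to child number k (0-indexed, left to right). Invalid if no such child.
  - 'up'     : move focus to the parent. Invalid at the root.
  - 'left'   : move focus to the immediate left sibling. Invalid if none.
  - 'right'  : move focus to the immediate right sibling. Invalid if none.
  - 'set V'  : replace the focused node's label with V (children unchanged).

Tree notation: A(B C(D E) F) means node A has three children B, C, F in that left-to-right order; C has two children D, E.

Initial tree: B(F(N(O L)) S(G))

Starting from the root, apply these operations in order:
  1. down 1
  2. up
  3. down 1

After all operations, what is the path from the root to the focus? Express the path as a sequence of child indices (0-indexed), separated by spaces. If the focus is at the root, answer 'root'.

Answer: 1

Derivation:
Step 1 (down 1): focus=S path=1 depth=1 children=['G'] left=['F'] right=[] parent=B
Step 2 (up): focus=B path=root depth=0 children=['F', 'S'] (at root)
Step 3 (down 1): focus=S path=1 depth=1 children=['G'] left=['F'] right=[] parent=B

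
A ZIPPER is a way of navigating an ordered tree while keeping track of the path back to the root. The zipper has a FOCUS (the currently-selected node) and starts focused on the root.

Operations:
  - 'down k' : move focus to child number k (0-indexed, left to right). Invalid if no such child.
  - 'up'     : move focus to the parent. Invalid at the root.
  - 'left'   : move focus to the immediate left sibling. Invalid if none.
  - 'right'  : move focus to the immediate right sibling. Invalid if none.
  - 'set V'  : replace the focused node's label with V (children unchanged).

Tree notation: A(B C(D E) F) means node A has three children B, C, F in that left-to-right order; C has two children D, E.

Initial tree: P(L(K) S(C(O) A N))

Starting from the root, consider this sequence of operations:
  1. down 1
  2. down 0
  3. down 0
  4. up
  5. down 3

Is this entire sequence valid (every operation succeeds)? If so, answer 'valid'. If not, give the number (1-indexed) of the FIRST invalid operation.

Answer: 5

Derivation:
Step 1 (down 1): focus=S path=1 depth=1 children=['C', 'A', 'N'] left=['L'] right=[] parent=P
Step 2 (down 0): focus=C path=1/0 depth=2 children=['O'] left=[] right=['A', 'N'] parent=S
Step 3 (down 0): focus=O path=1/0/0 depth=3 children=[] left=[] right=[] parent=C
Step 4 (up): focus=C path=1/0 depth=2 children=['O'] left=[] right=['A', 'N'] parent=S
Step 5 (down 3): INVALID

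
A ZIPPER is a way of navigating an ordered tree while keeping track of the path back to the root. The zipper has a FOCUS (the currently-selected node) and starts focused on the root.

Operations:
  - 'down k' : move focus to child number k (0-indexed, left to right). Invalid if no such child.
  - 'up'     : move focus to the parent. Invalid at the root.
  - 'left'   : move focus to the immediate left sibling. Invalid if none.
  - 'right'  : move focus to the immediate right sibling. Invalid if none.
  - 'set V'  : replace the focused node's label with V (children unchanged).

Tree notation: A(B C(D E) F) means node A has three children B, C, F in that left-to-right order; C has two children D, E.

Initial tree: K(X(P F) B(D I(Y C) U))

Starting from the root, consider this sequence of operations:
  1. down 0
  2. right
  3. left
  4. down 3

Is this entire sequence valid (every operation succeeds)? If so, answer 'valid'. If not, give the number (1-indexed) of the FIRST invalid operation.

Answer: 4

Derivation:
Step 1 (down 0): focus=X path=0 depth=1 children=['P', 'F'] left=[] right=['B'] parent=K
Step 2 (right): focus=B path=1 depth=1 children=['D', 'I', 'U'] left=['X'] right=[] parent=K
Step 3 (left): focus=X path=0 depth=1 children=['P', 'F'] left=[] right=['B'] parent=K
Step 4 (down 3): INVALID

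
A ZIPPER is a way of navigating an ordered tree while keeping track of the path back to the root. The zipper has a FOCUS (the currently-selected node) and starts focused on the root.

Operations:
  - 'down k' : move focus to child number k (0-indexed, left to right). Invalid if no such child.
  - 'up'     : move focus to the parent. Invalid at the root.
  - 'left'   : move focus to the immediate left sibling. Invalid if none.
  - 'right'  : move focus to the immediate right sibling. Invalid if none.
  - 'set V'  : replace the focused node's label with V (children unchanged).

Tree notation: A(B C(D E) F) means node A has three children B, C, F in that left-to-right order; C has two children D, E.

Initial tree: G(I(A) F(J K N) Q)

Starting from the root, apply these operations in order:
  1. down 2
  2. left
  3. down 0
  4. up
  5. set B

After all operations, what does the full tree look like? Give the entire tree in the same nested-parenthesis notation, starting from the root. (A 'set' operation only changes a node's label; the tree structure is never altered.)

Step 1 (down 2): focus=Q path=2 depth=1 children=[] left=['I', 'F'] right=[] parent=G
Step 2 (left): focus=F path=1 depth=1 children=['J', 'K', 'N'] left=['I'] right=['Q'] parent=G
Step 3 (down 0): focus=J path=1/0 depth=2 children=[] left=[] right=['K', 'N'] parent=F
Step 4 (up): focus=F path=1 depth=1 children=['J', 'K', 'N'] left=['I'] right=['Q'] parent=G
Step 5 (set B): focus=B path=1 depth=1 children=['J', 'K', 'N'] left=['I'] right=['Q'] parent=G

Answer: G(I(A) B(J K N) Q)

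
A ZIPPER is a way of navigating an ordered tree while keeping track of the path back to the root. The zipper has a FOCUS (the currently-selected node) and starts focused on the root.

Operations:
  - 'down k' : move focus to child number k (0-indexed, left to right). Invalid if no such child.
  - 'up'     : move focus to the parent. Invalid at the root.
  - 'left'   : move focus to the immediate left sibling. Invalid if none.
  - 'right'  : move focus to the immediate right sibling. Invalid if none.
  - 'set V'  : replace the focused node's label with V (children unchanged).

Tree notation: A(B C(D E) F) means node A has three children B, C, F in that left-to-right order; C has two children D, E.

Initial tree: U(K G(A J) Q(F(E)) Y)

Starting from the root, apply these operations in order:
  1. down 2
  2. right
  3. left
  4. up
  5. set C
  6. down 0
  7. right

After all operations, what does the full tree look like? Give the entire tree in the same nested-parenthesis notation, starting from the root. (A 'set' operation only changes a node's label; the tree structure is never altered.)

Step 1 (down 2): focus=Q path=2 depth=1 children=['F'] left=['K', 'G'] right=['Y'] parent=U
Step 2 (right): focus=Y path=3 depth=1 children=[] left=['K', 'G', 'Q'] right=[] parent=U
Step 3 (left): focus=Q path=2 depth=1 children=['F'] left=['K', 'G'] right=['Y'] parent=U
Step 4 (up): focus=U path=root depth=0 children=['K', 'G', 'Q', 'Y'] (at root)
Step 5 (set C): focus=C path=root depth=0 children=['K', 'G', 'Q', 'Y'] (at root)
Step 6 (down 0): focus=K path=0 depth=1 children=[] left=[] right=['G', 'Q', 'Y'] parent=C
Step 7 (right): focus=G path=1 depth=1 children=['A', 'J'] left=['K'] right=['Q', 'Y'] parent=C

Answer: C(K G(A J) Q(F(E)) Y)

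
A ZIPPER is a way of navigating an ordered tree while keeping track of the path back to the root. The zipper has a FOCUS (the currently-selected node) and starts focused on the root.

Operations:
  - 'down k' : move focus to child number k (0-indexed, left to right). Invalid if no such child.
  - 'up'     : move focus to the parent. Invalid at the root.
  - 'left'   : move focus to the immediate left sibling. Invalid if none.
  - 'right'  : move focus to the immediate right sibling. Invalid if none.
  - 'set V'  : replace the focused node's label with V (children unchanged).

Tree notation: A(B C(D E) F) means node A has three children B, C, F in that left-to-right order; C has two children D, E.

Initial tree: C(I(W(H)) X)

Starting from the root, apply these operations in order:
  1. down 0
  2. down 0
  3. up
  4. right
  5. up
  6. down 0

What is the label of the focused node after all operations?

Step 1 (down 0): focus=I path=0 depth=1 children=['W'] left=[] right=['X'] parent=C
Step 2 (down 0): focus=W path=0/0 depth=2 children=['H'] left=[] right=[] parent=I
Step 3 (up): focus=I path=0 depth=1 children=['W'] left=[] right=['X'] parent=C
Step 4 (right): focus=X path=1 depth=1 children=[] left=['I'] right=[] parent=C
Step 5 (up): focus=C path=root depth=0 children=['I', 'X'] (at root)
Step 6 (down 0): focus=I path=0 depth=1 children=['W'] left=[] right=['X'] parent=C

Answer: I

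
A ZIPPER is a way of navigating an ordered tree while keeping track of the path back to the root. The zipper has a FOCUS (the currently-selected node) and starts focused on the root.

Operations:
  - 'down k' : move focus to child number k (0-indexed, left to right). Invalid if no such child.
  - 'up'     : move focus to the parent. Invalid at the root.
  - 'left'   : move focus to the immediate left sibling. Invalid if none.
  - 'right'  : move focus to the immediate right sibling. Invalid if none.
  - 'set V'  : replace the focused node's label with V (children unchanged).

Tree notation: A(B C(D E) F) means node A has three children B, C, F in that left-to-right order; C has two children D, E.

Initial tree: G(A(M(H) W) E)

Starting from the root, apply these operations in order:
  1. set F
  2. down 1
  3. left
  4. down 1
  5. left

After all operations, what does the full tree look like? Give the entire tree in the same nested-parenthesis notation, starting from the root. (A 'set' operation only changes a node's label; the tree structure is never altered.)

Step 1 (set F): focus=F path=root depth=0 children=['A', 'E'] (at root)
Step 2 (down 1): focus=E path=1 depth=1 children=[] left=['A'] right=[] parent=F
Step 3 (left): focus=A path=0 depth=1 children=['M', 'W'] left=[] right=['E'] parent=F
Step 4 (down 1): focus=W path=0/1 depth=2 children=[] left=['M'] right=[] parent=A
Step 5 (left): focus=M path=0/0 depth=2 children=['H'] left=[] right=['W'] parent=A

Answer: F(A(M(H) W) E)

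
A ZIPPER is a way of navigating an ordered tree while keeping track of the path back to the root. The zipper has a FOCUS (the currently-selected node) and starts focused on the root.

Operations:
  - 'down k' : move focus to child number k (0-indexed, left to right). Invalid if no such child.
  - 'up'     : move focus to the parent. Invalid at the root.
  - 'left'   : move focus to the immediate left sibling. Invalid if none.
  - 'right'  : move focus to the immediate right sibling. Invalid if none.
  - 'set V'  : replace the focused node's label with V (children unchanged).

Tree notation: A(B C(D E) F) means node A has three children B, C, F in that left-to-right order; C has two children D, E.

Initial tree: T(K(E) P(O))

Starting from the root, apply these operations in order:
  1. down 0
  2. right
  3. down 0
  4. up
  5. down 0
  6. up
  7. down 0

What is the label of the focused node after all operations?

Step 1 (down 0): focus=K path=0 depth=1 children=['E'] left=[] right=['P'] parent=T
Step 2 (right): focus=P path=1 depth=1 children=['O'] left=['K'] right=[] parent=T
Step 3 (down 0): focus=O path=1/0 depth=2 children=[] left=[] right=[] parent=P
Step 4 (up): focus=P path=1 depth=1 children=['O'] left=['K'] right=[] parent=T
Step 5 (down 0): focus=O path=1/0 depth=2 children=[] left=[] right=[] parent=P
Step 6 (up): focus=P path=1 depth=1 children=['O'] left=['K'] right=[] parent=T
Step 7 (down 0): focus=O path=1/0 depth=2 children=[] left=[] right=[] parent=P

Answer: O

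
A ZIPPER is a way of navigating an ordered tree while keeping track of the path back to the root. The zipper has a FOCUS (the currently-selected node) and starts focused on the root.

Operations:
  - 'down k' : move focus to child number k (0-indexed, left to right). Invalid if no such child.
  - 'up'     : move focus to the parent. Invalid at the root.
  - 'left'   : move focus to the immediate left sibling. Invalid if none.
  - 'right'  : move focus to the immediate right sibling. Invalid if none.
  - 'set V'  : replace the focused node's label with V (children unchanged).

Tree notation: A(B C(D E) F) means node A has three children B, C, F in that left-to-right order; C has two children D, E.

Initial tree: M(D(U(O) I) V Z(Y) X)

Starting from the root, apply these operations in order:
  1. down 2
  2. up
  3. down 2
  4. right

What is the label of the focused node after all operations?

Answer: X

Derivation:
Step 1 (down 2): focus=Z path=2 depth=1 children=['Y'] left=['D', 'V'] right=['X'] parent=M
Step 2 (up): focus=M path=root depth=0 children=['D', 'V', 'Z', 'X'] (at root)
Step 3 (down 2): focus=Z path=2 depth=1 children=['Y'] left=['D', 'V'] right=['X'] parent=M
Step 4 (right): focus=X path=3 depth=1 children=[] left=['D', 'V', 'Z'] right=[] parent=M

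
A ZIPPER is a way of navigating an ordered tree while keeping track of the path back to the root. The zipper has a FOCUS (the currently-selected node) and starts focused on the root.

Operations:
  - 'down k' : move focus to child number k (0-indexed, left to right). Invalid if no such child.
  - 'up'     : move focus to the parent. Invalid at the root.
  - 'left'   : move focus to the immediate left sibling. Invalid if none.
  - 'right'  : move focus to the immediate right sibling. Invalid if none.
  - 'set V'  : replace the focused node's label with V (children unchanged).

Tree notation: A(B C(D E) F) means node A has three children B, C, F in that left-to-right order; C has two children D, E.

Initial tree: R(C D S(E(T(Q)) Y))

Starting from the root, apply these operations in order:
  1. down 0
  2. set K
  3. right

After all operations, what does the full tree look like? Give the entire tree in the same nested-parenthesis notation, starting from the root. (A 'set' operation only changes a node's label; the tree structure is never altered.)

Answer: R(K D S(E(T(Q)) Y))

Derivation:
Step 1 (down 0): focus=C path=0 depth=1 children=[] left=[] right=['D', 'S'] parent=R
Step 2 (set K): focus=K path=0 depth=1 children=[] left=[] right=['D', 'S'] parent=R
Step 3 (right): focus=D path=1 depth=1 children=[] left=['K'] right=['S'] parent=R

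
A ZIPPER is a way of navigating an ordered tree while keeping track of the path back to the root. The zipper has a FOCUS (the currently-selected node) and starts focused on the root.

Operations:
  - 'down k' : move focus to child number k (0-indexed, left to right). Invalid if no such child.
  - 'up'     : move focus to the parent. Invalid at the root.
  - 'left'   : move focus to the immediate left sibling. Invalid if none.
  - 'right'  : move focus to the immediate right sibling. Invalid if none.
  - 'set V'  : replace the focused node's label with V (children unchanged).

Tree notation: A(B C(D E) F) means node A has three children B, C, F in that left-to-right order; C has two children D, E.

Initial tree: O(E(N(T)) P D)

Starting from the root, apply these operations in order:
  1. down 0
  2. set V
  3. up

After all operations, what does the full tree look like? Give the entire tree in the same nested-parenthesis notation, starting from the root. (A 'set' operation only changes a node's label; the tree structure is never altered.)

Step 1 (down 0): focus=E path=0 depth=1 children=['N'] left=[] right=['P', 'D'] parent=O
Step 2 (set V): focus=V path=0 depth=1 children=['N'] left=[] right=['P', 'D'] parent=O
Step 3 (up): focus=O path=root depth=0 children=['V', 'P', 'D'] (at root)

Answer: O(V(N(T)) P D)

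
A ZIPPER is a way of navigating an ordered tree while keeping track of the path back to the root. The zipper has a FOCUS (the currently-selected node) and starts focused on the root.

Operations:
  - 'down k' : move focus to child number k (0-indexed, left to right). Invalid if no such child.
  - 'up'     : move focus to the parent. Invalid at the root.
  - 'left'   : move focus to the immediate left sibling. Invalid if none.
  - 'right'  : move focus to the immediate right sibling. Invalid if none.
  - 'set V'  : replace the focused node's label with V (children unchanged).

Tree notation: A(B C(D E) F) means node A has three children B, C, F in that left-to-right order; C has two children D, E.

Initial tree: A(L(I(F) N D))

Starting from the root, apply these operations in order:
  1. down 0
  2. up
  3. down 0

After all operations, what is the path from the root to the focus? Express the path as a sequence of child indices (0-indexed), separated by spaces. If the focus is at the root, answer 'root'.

Step 1 (down 0): focus=L path=0 depth=1 children=['I', 'N', 'D'] left=[] right=[] parent=A
Step 2 (up): focus=A path=root depth=0 children=['L'] (at root)
Step 3 (down 0): focus=L path=0 depth=1 children=['I', 'N', 'D'] left=[] right=[] parent=A

Answer: 0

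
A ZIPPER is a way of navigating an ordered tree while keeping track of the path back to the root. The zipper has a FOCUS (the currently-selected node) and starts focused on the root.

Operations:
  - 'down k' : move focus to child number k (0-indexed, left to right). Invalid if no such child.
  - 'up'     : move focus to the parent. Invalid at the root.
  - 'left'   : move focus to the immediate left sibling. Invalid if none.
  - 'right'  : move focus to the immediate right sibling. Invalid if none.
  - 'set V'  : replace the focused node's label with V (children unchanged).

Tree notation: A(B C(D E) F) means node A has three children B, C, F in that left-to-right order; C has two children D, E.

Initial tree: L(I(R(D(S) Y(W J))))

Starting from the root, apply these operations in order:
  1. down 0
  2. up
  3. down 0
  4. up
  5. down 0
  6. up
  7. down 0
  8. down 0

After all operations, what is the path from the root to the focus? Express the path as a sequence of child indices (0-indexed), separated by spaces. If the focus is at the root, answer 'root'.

Step 1 (down 0): focus=I path=0 depth=1 children=['R'] left=[] right=[] parent=L
Step 2 (up): focus=L path=root depth=0 children=['I'] (at root)
Step 3 (down 0): focus=I path=0 depth=1 children=['R'] left=[] right=[] parent=L
Step 4 (up): focus=L path=root depth=0 children=['I'] (at root)
Step 5 (down 0): focus=I path=0 depth=1 children=['R'] left=[] right=[] parent=L
Step 6 (up): focus=L path=root depth=0 children=['I'] (at root)
Step 7 (down 0): focus=I path=0 depth=1 children=['R'] left=[] right=[] parent=L
Step 8 (down 0): focus=R path=0/0 depth=2 children=['D', 'Y'] left=[] right=[] parent=I

Answer: 0 0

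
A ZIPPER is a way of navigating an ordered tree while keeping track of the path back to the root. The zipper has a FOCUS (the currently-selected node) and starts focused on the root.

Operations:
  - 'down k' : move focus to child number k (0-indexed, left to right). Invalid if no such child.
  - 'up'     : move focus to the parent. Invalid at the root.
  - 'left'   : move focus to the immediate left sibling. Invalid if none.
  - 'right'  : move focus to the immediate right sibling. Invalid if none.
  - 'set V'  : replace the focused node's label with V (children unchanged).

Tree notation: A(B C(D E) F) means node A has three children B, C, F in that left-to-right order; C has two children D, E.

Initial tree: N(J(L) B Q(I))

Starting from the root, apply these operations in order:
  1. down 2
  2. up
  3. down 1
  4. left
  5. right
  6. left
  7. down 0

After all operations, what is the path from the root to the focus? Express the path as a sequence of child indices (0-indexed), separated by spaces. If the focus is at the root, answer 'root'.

Answer: 0 0

Derivation:
Step 1 (down 2): focus=Q path=2 depth=1 children=['I'] left=['J', 'B'] right=[] parent=N
Step 2 (up): focus=N path=root depth=0 children=['J', 'B', 'Q'] (at root)
Step 3 (down 1): focus=B path=1 depth=1 children=[] left=['J'] right=['Q'] parent=N
Step 4 (left): focus=J path=0 depth=1 children=['L'] left=[] right=['B', 'Q'] parent=N
Step 5 (right): focus=B path=1 depth=1 children=[] left=['J'] right=['Q'] parent=N
Step 6 (left): focus=J path=0 depth=1 children=['L'] left=[] right=['B', 'Q'] parent=N
Step 7 (down 0): focus=L path=0/0 depth=2 children=[] left=[] right=[] parent=J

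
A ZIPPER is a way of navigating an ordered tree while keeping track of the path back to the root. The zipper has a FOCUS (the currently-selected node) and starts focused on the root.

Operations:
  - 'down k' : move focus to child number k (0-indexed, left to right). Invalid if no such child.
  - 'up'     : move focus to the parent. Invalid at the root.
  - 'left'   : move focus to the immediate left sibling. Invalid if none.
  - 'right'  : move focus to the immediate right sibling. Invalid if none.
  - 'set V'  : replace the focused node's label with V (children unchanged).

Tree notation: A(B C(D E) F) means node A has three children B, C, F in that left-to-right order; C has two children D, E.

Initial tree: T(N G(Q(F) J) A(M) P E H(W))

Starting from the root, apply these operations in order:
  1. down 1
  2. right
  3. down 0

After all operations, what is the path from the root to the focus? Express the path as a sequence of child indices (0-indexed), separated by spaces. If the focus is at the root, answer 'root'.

Step 1 (down 1): focus=G path=1 depth=1 children=['Q', 'J'] left=['N'] right=['A', 'P', 'E', 'H'] parent=T
Step 2 (right): focus=A path=2 depth=1 children=['M'] left=['N', 'G'] right=['P', 'E', 'H'] parent=T
Step 3 (down 0): focus=M path=2/0 depth=2 children=[] left=[] right=[] parent=A

Answer: 2 0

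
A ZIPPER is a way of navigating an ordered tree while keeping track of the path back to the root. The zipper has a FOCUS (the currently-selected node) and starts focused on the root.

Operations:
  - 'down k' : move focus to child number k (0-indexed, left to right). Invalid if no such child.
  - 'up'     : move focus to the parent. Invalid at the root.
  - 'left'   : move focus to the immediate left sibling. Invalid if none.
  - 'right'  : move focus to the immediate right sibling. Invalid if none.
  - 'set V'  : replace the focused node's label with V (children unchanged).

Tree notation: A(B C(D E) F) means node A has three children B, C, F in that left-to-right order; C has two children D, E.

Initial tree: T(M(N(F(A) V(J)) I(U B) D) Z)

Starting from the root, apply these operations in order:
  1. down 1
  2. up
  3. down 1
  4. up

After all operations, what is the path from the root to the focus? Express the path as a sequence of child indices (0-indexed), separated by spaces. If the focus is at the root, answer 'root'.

Step 1 (down 1): focus=Z path=1 depth=1 children=[] left=['M'] right=[] parent=T
Step 2 (up): focus=T path=root depth=0 children=['M', 'Z'] (at root)
Step 3 (down 1): focus=Z path=1 depth=1 children=[] left=['M'] right=[] parent=T
Step 4 (up): focus=T path=root depth=0 children=['M', 'Z'] (at root)

Answer: root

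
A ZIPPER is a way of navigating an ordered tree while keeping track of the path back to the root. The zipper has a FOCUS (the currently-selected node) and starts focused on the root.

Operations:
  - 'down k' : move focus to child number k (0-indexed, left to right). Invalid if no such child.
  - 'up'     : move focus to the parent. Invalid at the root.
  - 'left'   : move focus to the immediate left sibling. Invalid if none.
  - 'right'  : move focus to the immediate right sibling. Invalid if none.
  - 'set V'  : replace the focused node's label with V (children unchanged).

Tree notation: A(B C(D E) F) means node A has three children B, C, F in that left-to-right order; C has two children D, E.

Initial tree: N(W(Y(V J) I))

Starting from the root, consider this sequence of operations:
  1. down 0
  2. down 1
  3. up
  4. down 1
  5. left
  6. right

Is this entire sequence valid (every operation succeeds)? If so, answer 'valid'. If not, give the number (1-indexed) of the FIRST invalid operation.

Step 1 (down 0): focus=W path=0 depth=1 children=['Y', 'I'] left=[] right=[] parent=N
Step 2 (down 1): focus=I path=0/1 depth=2 children=[] left=['Y'] right=[] parent=W
Step 3 (up): focus=W path=0 depth=1 children=['Y', 'I'] left=[] right=[] parent=N
Step 4 (down 1): focus=I path=0/1 depth=2 children=[] left=['Y'] right=[] parent=W
Step 5 (left): focus=Y path=0/0 depth=2 children=['V', 'J'] left=[] right=['I'] parent=W
Step 6 (right): focus=I path=0/1 depth=2 children=[] left=['Y'] right=[] parent=W

Answer: valid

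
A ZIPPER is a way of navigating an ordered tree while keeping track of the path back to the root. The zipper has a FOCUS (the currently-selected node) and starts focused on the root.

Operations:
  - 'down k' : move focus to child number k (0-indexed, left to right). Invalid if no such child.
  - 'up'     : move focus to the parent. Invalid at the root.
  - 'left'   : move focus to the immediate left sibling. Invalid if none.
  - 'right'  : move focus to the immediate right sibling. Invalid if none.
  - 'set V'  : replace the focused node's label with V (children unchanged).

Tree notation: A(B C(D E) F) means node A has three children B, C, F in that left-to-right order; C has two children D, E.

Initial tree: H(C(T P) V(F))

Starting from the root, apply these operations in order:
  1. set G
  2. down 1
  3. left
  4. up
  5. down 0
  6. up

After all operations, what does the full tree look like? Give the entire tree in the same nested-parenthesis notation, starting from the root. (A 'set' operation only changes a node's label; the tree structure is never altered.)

Step 1 (set G): focus=G path=root depth=0 children=['C', 'V'] (at root)
Step 2 (down 1): focus=V path=1 depth=1 children=['F'] left=['C'] right=[] parent=G
Step 3 (left): focus=C path=0 depth=1 children=['T', 'P'] left=[] right=['V'] parent=G
Step 4 (up): focus=G path=root depth=0 children=['C', 'V'] (at root)
Step 5 (down 0): focus=C path=0 depth=1 children=['T', 'P'] left=[] right=['V'] parent=G
Step 6 (up): focus=G path=root depth=0 children=['C', 'V'] (at root)

Answer: G(C(T P) V(F))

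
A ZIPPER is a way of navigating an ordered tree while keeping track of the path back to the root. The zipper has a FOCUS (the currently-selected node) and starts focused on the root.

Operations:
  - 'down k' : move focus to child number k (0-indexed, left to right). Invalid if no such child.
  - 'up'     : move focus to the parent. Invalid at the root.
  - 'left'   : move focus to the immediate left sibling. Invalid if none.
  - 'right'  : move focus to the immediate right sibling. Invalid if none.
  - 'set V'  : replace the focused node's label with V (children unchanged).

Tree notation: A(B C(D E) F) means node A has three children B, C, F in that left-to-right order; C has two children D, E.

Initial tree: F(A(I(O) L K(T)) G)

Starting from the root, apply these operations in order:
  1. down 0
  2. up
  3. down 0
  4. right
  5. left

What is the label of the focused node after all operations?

Step 1 (down 0): focus=A path=0 depth=1 children=['I', 'L', 'K'] left=[] right=['G'] parent=F
Step 2 (up): focus=F path=root depth=0 children=['A', 'G'] (at root)
Step 3 (down 0): focus=A path=0 depth=1 children=['I', 'L', 'K'] left=[] right=['G'] parent=F
Step 4 (right): focus=G path=1 depth=1 children=[] left=['A'] right=[] parent=F
Step 5 (left): focus=A path=0 depth=1 children=['I', 'L', 'K'] left=[] right=['G'] parent=F

Answer: A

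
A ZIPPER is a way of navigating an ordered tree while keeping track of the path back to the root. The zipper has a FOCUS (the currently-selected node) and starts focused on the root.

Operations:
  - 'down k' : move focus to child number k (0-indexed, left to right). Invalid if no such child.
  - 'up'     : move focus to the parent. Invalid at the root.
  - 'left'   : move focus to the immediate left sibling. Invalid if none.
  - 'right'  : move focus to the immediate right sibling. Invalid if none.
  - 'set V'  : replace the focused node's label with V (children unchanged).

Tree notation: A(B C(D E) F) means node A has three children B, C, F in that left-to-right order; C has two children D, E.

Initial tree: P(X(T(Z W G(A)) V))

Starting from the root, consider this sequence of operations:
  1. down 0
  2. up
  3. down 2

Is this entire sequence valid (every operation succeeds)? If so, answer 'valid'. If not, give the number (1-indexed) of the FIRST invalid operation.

Step 1 (down 0): focus=X path=0 depth=1 children=['T', 'V'] left=[] right=[] parent=P
Step 2 (up): focus=P path=root depth=0 children=['X'] (at root)
Step 3 (down 2): INVALID

Answer: 3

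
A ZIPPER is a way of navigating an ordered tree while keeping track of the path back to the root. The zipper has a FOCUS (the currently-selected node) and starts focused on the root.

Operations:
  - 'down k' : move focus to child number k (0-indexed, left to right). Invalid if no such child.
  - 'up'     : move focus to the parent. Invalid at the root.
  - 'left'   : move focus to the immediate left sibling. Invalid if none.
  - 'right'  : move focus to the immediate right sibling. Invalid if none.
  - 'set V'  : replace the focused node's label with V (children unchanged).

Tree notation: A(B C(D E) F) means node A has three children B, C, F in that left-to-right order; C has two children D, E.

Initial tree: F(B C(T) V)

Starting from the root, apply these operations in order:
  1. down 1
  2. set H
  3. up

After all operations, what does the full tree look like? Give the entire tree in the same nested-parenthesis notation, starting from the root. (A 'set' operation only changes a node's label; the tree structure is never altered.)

Step 1 (down 1): focus=C path=1 depth=1 children=['T'] left=['B'] right=['V'] parent=F
Step 2 (set H): focus=H path=1 depth=1 children=['T'] left=['B'] right=['V'] parent=F
Step 3 (up): focus=F path=root depth=0 children=['B', 'H', 'V'] (at root)

Answer: F(B H(T) V)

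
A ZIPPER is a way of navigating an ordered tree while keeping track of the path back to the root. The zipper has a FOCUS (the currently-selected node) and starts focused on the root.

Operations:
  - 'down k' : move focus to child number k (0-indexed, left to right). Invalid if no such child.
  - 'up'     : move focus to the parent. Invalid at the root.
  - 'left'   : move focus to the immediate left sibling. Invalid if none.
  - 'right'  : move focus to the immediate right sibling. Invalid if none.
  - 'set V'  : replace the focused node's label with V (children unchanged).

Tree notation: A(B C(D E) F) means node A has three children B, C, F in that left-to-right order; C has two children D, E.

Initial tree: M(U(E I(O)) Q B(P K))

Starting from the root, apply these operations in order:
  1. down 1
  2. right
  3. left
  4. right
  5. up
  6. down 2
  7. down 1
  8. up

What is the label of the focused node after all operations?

Step 1 (down 1): focus=Q path=1 depth=1 children=[] left=['U'] right=['B'] parent=M
Step 2 (right): focus=B path=2 depth=1 children=['P', 'K'] left=['U', 'Q'] right=[] parent=M
Step 3 (left): focus=Q path=1 depth=1 children=[] left=['U'] right=['B'] parent=M
Step 4 (right): focus=B path=2 depth=1 children=['P', 'K'] left=['U', 'Q'] right=[] parent=M
Step 5 (up): focus=M path=root depth=0 children=['U', 'Q', 'B'] (at root)
Step 6 (down 2): focus=B path=2 depth=1 children=['P', 'K'] left=['U', 'Q'] right=[] parent=M
Step 7 (down 1): focus=K path=2/1 depth=2 children=[] left=['P'] right=[] parent=B
Step 8 (up): focus=B path=2 depth=1 children=['P', 'K'] left=['U', 'Q'] right=[] parent=M

Answer: B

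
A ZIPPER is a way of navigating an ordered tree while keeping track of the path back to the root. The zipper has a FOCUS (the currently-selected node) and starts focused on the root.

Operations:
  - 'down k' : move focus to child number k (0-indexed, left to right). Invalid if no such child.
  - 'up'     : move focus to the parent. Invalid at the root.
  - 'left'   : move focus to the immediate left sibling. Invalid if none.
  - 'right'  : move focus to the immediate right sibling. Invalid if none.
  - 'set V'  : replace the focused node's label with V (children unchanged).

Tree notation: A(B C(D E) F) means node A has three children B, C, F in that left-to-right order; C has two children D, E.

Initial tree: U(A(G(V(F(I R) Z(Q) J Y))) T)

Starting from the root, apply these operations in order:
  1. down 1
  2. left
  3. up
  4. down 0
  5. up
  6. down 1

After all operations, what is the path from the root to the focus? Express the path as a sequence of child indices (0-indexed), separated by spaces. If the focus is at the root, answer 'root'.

Answer: 1

Derivation:
Step 1 (down 1): focus=T path=1 depth=1 children=[] left=['A'] right=[] parent=U
Step 2 (left): focus=A path=0 depth=1 children=['G'] left=[] right=['T'] parent=U
Step 3 (up): focus=U path=root depth=0 children=['A', 'T'] (at root)
Step 4 (down 0): focus=A path=0 depth=1 children=['G'] left=[] right=['T'] parent=U
Step 5 (up): focus=U path=root depth=0 children=['A', 'T'] (at root)
Step 6 (down 1): focus=T path=1 depth=1 children=[] left=['A'] right=[] parent=U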